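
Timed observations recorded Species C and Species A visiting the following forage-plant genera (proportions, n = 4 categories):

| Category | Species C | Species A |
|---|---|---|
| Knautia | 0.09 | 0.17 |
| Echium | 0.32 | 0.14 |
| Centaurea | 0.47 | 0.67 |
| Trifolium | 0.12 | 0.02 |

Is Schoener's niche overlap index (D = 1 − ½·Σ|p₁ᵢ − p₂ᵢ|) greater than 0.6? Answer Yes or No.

Yes

Σ|p₁ᵢ − p₂ᵢ| = 0.08 + 0.18 + 0.20 + 0.10 = 0.56
D = 1 − ½ × 0.56 = 1 − 0.280 = 0.7200
D = 0.7200 > 0.6 → Yes.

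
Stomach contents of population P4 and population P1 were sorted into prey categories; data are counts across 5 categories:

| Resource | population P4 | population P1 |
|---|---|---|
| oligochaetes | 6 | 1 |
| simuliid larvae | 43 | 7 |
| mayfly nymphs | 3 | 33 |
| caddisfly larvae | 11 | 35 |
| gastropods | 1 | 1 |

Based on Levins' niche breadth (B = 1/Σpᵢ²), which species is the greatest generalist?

population P1

Proportions for population P4 (n=64): 6/64=0.0938, 43/64=0.6719, 3/64=0.0469, 11/64=0.1719, 1/64=0.0156
Proportions for population P1 (n=77): 1/77=0.0130, 7/77=0.0909, 33/77=0.4286, 35/77=0.4545, 1/77=0.0130
Σp_P4ᵢ² = 0.0938² + 0.6719² + 0.0469² + 0.1719² + 0.0156² = 0.008798 + 0.451450 + 0.002200 + 0.029550 + 0.000243 = 0.492241
B_P4 = 1 / 0.492241 = 2.0315
Σp_P1ᵢ² = 0.0130² + 0.0909² + 0.4286² + 0.4545² + 0.0130² = 0.000169 + 0.008263 + 0.183698 + 0.206570 + 0.000169 = 0.398869
B_P1 = 1 / 0.398869 = 2.5071
Highest B → broadest niche (most generalist): population P1 (B = 2.51).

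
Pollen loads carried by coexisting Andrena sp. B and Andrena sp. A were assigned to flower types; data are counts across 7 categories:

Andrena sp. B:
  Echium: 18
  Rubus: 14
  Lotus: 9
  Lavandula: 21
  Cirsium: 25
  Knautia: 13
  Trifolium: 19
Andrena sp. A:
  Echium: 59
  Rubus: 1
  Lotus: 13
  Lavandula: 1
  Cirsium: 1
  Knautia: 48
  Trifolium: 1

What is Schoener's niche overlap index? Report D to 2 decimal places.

0.37

Proportions for Andrena sp. B (n=119): 18/119=0.1513, 14/119=0.1176, 9/119=0.0756, 21/119=0.1765, 25/119=0.2101, 13/119=0.1092, 19/119=0.1597
Proportions for Andrena sp. A (n=124): 59/124=0.4758, 1/124=0.0081, 13/124=0.1048, 1/124=0.0081, 1/124=0.0081, 48/124=0.3871, 1/124=0.0081
Σ|p₁ᵢ − p₂ᵢ| = 0.3245 + 0.1095 + 0.0292 + 0.1684 + 0.2020 + 0.2779 + 0.1516 = 1.2631
D = 1 − ½ × 1.2631 = 1 − 0.63155 = 0.36845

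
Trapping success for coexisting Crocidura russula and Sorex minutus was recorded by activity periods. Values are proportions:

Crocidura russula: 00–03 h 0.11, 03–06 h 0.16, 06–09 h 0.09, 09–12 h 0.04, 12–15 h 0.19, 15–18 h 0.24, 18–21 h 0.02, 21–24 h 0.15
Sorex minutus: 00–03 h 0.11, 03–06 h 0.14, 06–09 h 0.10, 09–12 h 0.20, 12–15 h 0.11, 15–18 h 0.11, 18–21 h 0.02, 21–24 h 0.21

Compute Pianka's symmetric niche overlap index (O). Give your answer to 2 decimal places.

Σ p₁ᵢp₂ᵢ = 0.0121 + 0.0224 + 0.0090 + 0.0080 + 0.0209 + 0.0264 + 0.0004 + 0.0315 = 0.1307
Σp_1ᵢ² = 0.11² + 0.16² + 0.09² + 0.04² + 0.19² + 0.24² + 0.02² + 0.15² = 0.0121 + 0.0256 + 0.0081 + 0.0016 + 0.0361 + 0.0576 + 0.0004 + 0.0225 = 0.1640
Σp_2ᵢ² = 0.11² + 0.14² + 0.10² + 0.20² + 0.11² + 0.11² + 0.02² + 0.21² = 0.0121 + 0.0196 + 0.0100 + 0.0400 + 0.0121 + 0.0121 + 0.0004 + 0.0441 = 0.1504
O = 0.1307 / √(0.1640 × 0.1504) = 0.1307 / 0.15705 = 0.8322

0.83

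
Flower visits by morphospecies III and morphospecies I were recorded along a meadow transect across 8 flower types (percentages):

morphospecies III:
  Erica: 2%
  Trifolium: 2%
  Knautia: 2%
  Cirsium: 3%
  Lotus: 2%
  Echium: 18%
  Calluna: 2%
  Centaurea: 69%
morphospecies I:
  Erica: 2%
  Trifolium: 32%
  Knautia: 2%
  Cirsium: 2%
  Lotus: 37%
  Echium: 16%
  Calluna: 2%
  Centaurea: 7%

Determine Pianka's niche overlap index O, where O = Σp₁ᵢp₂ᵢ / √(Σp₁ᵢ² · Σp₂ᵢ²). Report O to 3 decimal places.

0.249

Convert percentages to proportions (divide by 100).
Σ p₁ᵢp₂ᵢ = 0.0004 + 0.0064 + 0.0004 + 0.0006 + 0.0074 + 0.0288 + 0.0004 + 0.0483 = 0.0927
Σp_1ᵢ² = 0.02² + 0.02² + 0.02² + 0.03² + 0.02² + 0.18² + 0.02² + 0.69² = 0.0004 + 0.0004 + 0.0004 + 0.0009 + 0.0004 + 0.0324 + 0.0004 + 0.4761 = 0.5114
Σp_2ᵢ² = 0.02² + 0.32² + 0.02² + 0.02² + 0.37² + 0.16² + 0.02² + 0.07² = 0.0004 + 0.1024 + 0.0004 + 0.0004 + 0.1369 + 0.0256 + 0.0004 + 0.0049 = 0.2714
O = 0.0927 / √(0.5114 × 0.2714) = 0.0927 / 0.372551 = 0.24882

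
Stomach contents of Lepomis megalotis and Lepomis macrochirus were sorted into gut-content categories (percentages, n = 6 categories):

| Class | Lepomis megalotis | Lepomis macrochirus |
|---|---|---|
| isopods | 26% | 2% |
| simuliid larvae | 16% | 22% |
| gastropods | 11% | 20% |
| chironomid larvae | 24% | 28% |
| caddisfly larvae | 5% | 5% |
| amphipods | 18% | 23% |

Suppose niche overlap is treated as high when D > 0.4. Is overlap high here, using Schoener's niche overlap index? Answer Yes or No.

Convert percentages to proportions (divide by 100).
Σ|p₁ᵢ − p₂ᵢ| = 0.24 + 0.06 + 0.09 + 0.04 + 0.00 + 0.05 = 0.48
D = 1 − ½ × 0.48 = 1 − 0.240 = 0.7600
D = 0.7600 > 0.4 → Yes.

Yes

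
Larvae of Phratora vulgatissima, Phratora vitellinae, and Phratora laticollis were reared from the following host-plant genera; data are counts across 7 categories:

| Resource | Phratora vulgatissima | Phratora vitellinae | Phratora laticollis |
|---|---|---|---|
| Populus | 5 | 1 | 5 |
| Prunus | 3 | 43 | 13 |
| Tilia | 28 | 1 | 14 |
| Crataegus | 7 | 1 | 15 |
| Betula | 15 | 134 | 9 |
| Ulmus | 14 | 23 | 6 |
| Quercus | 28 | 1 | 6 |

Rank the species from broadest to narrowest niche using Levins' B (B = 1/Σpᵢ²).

Proportions for Phratora vulgatissima (n=100): 5/100=0.0500, 3/100=0.0300, 28/100=0.2800, 7/100=0.0700, 15/100=0.1500, 14/100=0.1400, 28/100=0.2800
Proportions for Phratora vitellinae (n=204): 1/204=0.0049, 43/204=0.2108, 1/204=0.0049, 1/204=0.0049, 134/204=0.6569, 23/204=0.1127, 1/204=0.0049
Proportions for Phratora laticollis (n=68): 5/68=0.0735, 13/68=0.1912, 14/68=0.2059, 15/68=0.2206, 9/68=0.1324, 6/68=0.0882, 6/68=0.0882
Σp_vulgᵢ² = 0.0500² + 0.0300² + 0.2800² + 0.0700² + 0.1500² + 0.1400² + 0.2800² = 0.002500 + 0.000900 + 0.078400 + 0.004900 + 0.022500 + 0.019600 + 0.078400 = 0.207200
B_vulg = 1 / 0.207200 = 4.8263
Σp_viteᵢ² = 0.0049² + 0.2108² + 0.0049² + 0.0049² + 0.6569² + 0.1127² + 0.0049² = 0.000024 + 0.044437 + 0.000024 + 0.000024 + 0.431518 + 0.012701 + 0.000024 = 0.488752
B_vite = 1 / 0.488752 = 2.0460
Σp_latiᵢ² = 0.0735² + 0.1912² + 0.2059² + 0.2206² + 0.1324² + 0.0882² + 0.0882² = 0.005402 + 0.036557 + 0.042395 + 0.048664 + 0.017530 + 0.007779 + 0.007779 = 0.166106
B_lati = 1 / 0.166106 = 6.0203
Ranking by B (broadest → narrowest): Phratora laticollis (6.02) > Phratora vulgatissima (4.83) > Phratora vitellinae (2.05)

Phratora laticollis > Phratora vulgatissima > Phratora vitellinae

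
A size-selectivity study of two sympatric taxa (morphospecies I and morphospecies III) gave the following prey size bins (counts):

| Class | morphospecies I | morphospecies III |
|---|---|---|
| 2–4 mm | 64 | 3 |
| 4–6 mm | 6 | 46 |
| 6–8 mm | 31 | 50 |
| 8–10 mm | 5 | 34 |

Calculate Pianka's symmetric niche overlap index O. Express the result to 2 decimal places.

0.40

Proportions for morphospecies I (n=106): 64/106=0.6038, 6/106=0.0566, 31/106=0.2925, 5/106=0.0472
Proportions for morphospecies III (n=133): 3/133=0.0226, 46/133=0.3459, 50/133=0.3759, 34/133=0.2556
Σ p₁ᵢp₂ᵢ = 0.013646 + 0.019578 + 0.109951 + 0.012064 = 0.155239
Σp_1ᵢ² = 0.6038² + 0.0566² + 0.2925² + 0.0472² = 0.364574 + 0.003204 + 0.085556 + 0.002228 = 0.455562
Σp_2ᵢ² = 0.0226² + 0.3459² + 0.3759² + 0.2556² = 0.000511 + 0.119647 + 0.141301 + 0.065331 = 0.326790
O = 0.155239 / √(0.455562 × 0.326790) = 0.155239 / 0.3858408 = 0.4023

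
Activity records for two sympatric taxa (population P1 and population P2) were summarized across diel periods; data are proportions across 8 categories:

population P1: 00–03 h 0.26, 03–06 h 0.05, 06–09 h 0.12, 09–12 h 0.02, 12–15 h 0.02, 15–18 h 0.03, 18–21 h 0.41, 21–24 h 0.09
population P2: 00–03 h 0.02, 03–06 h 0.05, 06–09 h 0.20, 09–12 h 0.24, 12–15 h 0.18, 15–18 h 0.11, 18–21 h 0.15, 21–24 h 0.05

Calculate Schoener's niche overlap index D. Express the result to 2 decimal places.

Σ|p₁ᵢ − p₂ᵢ| = 0.24 + 0.00 + 0.08 + 0.22 + 0.16 + 0.08 + 0.26 + 0.04 = 1.08
D = 1 − ½ × 1.08 = 1 − 0.540 = 0.4600

0.46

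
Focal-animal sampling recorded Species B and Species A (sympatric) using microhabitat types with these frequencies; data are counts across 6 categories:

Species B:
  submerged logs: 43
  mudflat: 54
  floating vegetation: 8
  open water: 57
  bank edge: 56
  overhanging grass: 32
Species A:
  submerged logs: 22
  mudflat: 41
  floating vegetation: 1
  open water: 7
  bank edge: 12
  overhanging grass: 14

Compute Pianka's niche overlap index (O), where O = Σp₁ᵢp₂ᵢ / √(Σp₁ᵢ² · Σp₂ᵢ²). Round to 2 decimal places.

Proportions for Species B (n=250): 43/250=0.1720, 54/250=0.2160, 8/250=0.0320, 57/250=0.2280, 56/250=0.2240, 32/250=0.1280
Proportions for Species A (n=97): 22/97=0.2268, 41/97=0.4227, 1/97=0.0103, 7/97=0.0722, 12/97=0.1237, 14/97=0.1443
Σ p₁ᵢp₂ᵢ = 0.039010 + 0.091303 + 0.000330 + 0.016462 + 0.027709 + 0.018470 = 0.193284
Σp_1ᵢ² = 0.1720² + 0.2160² + 0.0320² + 0.2280² + 0.2240² + 0.1280² = 0.029584 + 0.046656 + 0.001024 + 0.051984 + 0.050176 + 0.016384 = 0.195808
Σp_2ᵢ² = 0.2268² + 0.4227² + 0.0103² + 0.0722² + 0.1237² + 0.1443² = 0.051438 + 0.178675 + 0.000106 + 0.005213 + 0.015302 + 0.020822 = 0.271556
O = 0.193284 / √(0.195808 × 0.271556) = 0.193284 / 0.2305924 = 0.8382

0.84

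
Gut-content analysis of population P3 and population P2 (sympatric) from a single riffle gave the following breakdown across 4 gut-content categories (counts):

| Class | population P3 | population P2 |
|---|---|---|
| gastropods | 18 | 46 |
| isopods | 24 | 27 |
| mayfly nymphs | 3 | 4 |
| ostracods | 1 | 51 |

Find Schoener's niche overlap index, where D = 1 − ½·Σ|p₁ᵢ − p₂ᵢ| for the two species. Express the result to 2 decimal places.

0.62

Proportions for population P3 (n=46): 18/46=0.3913, 24/46=0.5217, 3/46=0.0652, 1/46=0.0217
Proportions for population P2 (n=128): 46/128=0.3594, 27/128=0.2109, 4/128=0.0313, 51/128=0.3984
Σ|p₁ᵢ − p₂ᵢ| = 0.0319 + 0.3108 + 0.0339 + 0.3767 = 0.7533
D = 1 − ½ × 0.7533 = 1 − 0.37665 = 0.62335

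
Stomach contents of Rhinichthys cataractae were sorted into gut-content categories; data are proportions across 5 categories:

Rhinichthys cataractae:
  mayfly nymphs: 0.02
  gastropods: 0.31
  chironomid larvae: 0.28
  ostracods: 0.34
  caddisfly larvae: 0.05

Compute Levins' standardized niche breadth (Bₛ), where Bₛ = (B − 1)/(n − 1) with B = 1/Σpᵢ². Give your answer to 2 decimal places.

Σpᵢ² = 0.02² + 0.31² + 0.28² + 0.34² + 0.05² = 0.0004 + 0.0961 + 0.0784 + 0.1156 + 0.0025 = 0.2930
B = 1 / 0.2930 = 3.4130
Bₛ = (B − 1)/(n − 1) = (3.4130 − 1)/(5 − 1) = 2.4130/4 = 0.6033

0.60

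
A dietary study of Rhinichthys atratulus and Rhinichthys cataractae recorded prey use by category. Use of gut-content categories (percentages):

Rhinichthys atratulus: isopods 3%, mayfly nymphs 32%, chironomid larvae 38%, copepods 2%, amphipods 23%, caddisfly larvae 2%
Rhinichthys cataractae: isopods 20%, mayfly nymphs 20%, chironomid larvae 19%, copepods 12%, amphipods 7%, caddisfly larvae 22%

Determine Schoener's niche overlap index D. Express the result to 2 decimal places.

0.53

Convert percentages to proportions (divide by 100).
Σ|p₁ᵢ − p₂ᵢ| = 0.17 + 0.12 + 0.19 + 0.10 + 0.16 + 0.20 = 0.94
D = 1 − ½ × 0.94 = 1 − 0.470 = 0.5300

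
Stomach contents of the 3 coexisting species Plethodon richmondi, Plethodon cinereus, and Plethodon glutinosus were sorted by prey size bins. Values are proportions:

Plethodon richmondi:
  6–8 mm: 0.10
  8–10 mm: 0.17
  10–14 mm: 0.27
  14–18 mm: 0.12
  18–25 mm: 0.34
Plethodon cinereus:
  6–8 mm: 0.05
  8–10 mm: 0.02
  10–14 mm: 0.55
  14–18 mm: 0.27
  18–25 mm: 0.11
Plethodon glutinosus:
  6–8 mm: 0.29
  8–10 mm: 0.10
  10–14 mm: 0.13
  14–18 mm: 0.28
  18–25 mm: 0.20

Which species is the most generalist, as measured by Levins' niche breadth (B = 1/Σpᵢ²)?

Σp_richᵢ² = 0.10² + 0.17² + 0.27² + 0.12² + 0.34² = 0.0100 + 0.0289 + 0.0729 + 0.0144 + 0.1156 = 0.2418
B_rich = 1 / 0.2418 = 4.1356
Σp_cineᵢ² = 0.05² + 0.02² + 0.55² + 0.27² + 0.11² = 0.0025 + 0.0004 + 0.3025 + 0.0729 + 0.0121 = 0.3904
B_cine = 1 / 0.3904 = 2.5615
Σp_glutᵢ² = 0.29² + 0.10² + 0.13² + 0.28² + 0.20² = 0.0841 + 0.0100 + 0.0169 + 0.0784 + 0.0400 = 0.2294
B_glut = 1 / 0.2294 = 4.3592
Highest B → broadest niche (most generalist): Plethodon glutinosus (B = 4.36).

Plethodon glutinosus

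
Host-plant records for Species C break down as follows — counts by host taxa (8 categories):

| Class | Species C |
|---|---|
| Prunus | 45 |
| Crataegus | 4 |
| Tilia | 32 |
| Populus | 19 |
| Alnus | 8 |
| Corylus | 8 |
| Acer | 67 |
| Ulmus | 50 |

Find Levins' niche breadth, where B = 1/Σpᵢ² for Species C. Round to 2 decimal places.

Proportions for Species C (n=233): 45/233=0.1931, 4/233=0.0172, 32/233=0.1373, 19/233=0.0815, 8/233=0.0343, 8/233=0.0343, 67/233=0.2876, 50/233=0.2146
Σpᵢ² = 0.1931² + 0.0172² + 0.1373² + 0.0815² + 0.0343² + 0.0343² + 0.2876² + 0.2146² = 0.037288 + 0.000296 + 0.018851 + 0.006642 + 0.001176 + 0.001176 + 0.082714 + 0.046053 = 0.194196
B = 1 / 0.194196 = 5.1494

5.15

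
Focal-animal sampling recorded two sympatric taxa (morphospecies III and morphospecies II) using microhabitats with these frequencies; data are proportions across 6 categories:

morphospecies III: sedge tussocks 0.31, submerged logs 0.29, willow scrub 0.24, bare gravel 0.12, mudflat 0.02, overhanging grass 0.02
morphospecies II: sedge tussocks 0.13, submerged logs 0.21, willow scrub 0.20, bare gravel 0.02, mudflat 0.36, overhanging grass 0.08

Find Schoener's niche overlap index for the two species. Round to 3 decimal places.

Σ|p₁ᵢ − p₂ᵢ| = 0.18 + 0.08 + 0.04 + 0.10 + 0.34 + 0.06 = 0.80
D = 1 − ½ × 0.80 = 1 − 0.400 = 0.60000

0.600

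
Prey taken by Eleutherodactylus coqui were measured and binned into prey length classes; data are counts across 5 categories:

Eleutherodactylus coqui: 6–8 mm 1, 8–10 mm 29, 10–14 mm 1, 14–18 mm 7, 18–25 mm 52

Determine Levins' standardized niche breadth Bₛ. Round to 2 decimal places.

0.31

Proportions for Eleutherodactylus coqui (n=90): 1/90=0.0111, 29/90=0.3222, 1/90=0.0111, 7/90=0.0778, 52/90=0.5778
Σpᵢ² = 0.0111² + 0.3222² + 0.0111² + 0.0778² + 0.5778² = 0.000123 + 0.103813 + 0.000123 + 0.006053 + 0.333853 = 0.443965
B = 1 / 0.443965 = 2.2524
Bₛ = (B − 1)/(n − 1) = (2.2524 − 1)/(5 − 1) = 1.2524/4 = 0.3131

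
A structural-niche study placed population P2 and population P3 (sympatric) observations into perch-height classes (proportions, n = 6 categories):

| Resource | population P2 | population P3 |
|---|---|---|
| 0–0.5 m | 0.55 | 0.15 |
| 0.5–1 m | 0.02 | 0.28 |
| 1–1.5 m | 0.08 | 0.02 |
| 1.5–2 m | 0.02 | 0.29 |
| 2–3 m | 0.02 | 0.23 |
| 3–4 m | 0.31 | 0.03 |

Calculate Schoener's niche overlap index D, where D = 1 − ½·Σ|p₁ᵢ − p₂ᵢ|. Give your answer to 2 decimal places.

0.26

Σ|p₁ᵢ − p₂ᵢ| = 0.40 + 0.26 + 0.06 + 0.27 + 0.21 + 0.28 = 1.48
D = 1 − ½ × 1.48 = 1 − 0.740 = 0.2600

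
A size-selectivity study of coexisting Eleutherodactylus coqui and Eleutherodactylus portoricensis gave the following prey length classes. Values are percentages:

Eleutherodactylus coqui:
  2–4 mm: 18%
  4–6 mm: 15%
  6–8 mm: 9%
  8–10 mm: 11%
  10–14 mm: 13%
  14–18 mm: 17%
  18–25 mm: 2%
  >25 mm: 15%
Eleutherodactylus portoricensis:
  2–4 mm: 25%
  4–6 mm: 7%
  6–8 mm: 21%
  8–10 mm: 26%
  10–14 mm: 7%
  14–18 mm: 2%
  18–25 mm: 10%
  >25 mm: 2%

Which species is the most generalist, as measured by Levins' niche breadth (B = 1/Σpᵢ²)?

Eleutherodactylus coqui

Convert percentages to proportions (divide by 100).
Σp_coquᵢ² = 0.18² + 0.15² + 0.09² + 0.11² + 0.13² + 0.17² + 0.02² + 0.15² = 0.0324 + 0.0225 + 0.0081 + 0.0121 + 0.0169 + 0.0289 + 0.0004 + 0.0225 = 0.1438
B_coqu = 1 / 0.1438 = 6.9541
Σp_portᵢ² = 0.25² + 0.07² + 0.21² + 0.26² + 0.07² + 0.02² + 0.10² + 0.02² = 0.0625 + 0.0049 + 0.0441 + 0.0676 + 0.0049 + 0.0004 + 0.0100 + 0.0004 = 0.1948
B_port = 1 / 0.1948 = 5.1335
Highest B → broadest niche (most generalist): Eleutherodactylus coqui (B = 6.95).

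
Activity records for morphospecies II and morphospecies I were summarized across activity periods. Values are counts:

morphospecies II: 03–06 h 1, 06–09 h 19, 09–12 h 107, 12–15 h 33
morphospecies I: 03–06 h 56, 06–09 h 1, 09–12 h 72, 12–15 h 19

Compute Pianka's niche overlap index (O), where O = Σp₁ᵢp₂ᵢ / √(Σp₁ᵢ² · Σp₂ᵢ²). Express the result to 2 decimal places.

Proportions for morphospecies II (n=160): 1/160=0.0063, 19/160=0.1188, 107/160=0.6688, 33/160=0.2063
Proportions for morphospecies I (n=148): 56/148=0.3784, 1/148=0.0068, 72/148=0.4865, 19/148=0.1284
Σ p₁ᵢp₂ᵢ = 0.002384 + 0.000808 + 0.325371 + 0.026489 = 0.355052
Σp_1ᵢ² = 0.0063² + 0.1188² + 0.6688² + 0.2063² = 0.000040 + 0.014113 + 0.447293 + 0.042560 = 0.504006
Σp_2ᵢ² = 0.3784² + 0.0068² + 0.4865² + 0.1284² = 0.143187 + 0.000046 + 0.236682 + 0.016487 = 0.396402
O = 0.355052 / √(0.504006 × 0.396402) = 0.355052 / 0.4469776 = 0.7943

0.79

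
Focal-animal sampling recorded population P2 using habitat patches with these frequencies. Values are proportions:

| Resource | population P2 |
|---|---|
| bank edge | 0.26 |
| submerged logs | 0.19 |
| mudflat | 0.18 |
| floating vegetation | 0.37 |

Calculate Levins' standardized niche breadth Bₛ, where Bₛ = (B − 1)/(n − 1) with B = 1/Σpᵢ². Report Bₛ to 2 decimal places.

0.89

Σpᵢ² = 0.26² + 0.19² + 0.18² + 0.37² = 0.0676 + 0.0361 + 0.0324 + 0.1369 = 0.2730
B = 1 / 0.2730 = 3.6630
Bₛ = (B − 1)/(n − 1) = (3.6630 − 1)/(4 − 1) = 2.6630/3 = 0.8877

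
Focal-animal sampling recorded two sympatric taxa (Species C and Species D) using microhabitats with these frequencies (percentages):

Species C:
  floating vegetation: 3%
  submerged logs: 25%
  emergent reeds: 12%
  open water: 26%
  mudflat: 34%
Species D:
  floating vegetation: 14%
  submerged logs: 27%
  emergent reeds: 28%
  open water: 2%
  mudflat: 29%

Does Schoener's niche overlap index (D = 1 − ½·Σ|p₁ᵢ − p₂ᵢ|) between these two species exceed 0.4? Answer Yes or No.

Yes

Convert percentages to proportions (divide by 100).
Σ|p₁ᵢ − p₂ᵢ| = 0.11 + 0.02 + 0.16 + 0.24 + 0.05 = 0.58
D = 1 − ½ × 0.58 = 1 − 0.290 = 0.7100
D = 0.7100 > 0.4 → Yes.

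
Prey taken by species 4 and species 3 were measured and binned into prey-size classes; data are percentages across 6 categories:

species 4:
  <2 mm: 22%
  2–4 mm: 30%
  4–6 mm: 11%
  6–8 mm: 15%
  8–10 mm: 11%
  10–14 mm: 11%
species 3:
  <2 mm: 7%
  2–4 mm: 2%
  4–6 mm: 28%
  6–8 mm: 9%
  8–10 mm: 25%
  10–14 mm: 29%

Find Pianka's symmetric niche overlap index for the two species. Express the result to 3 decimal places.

Convert percentages to proportions (divide by 100).
Σ p₁ᵢp₂ᵢ = 0.0154 + 0.0060 + 0.0308 + 0.0135 + 0.0275 + 0.0319 = 0.1251
Σp_1ᵢ² = 0.22² + 0.30² + 0.11² + 0.15² + 0.11² + 0.11² = 0.0484 + 0.0900 + 0.0121 + 0.0225 + 0.0121 + 0.0121 = 0.1972
Σp_2ᵢ² = 0.07² + 0.02² + 0.28² + 0.09² + 0.25² + 0.29² = 0.0049 + 0.0004 + 0.0784 + 0.0081 + 0.0625 + 0.0841 = 0.2384
O = 0.1251 / √(0.1972 × 0.2384) = 0.1251 / 0.216824 = 0.57697

0.577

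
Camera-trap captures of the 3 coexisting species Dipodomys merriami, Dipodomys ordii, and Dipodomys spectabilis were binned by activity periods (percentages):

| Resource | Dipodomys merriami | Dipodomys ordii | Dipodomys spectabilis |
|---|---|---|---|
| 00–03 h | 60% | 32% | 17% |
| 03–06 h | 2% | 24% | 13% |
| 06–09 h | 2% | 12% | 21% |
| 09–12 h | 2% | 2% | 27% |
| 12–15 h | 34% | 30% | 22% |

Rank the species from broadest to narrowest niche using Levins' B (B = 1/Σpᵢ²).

Dipodomys spectabilis > Dipodomys ordii > Dipodomys merriami

Convert percentages to proportions (divide by 100).
Σp_merrᵢ² = 0.60² + 0.02² + 0.02² + 0.02² + 0.34² = 0.3600 + 0.0004 + 0.0004 + 0.0004 + 0.1156 = 0.4768
B_merr = 1 / 0.4768 = 2.0973
Σp_ordiᵢ² = 0.32² + 0.24² + 0.12² + 0.02² + 0.30² = 0.1024 + 0.0576 + 0.0144 + 0.0004 + 0.0900 = 0.2648
B_ordi = 1 / 0.2648 = 3.7764
Σp_specᵢ² = 0.17² + 0.13² + 0.21² + 0.27² + 0.22² = 0.0289 + 0.0169 + 0.0441 + 0.0729 + 0.0484 = 0.2112
B_spec = 1 / 0.2112 = 4.7348
Ranking by B (broadest → narrowest): Dipodomys spectabilis (4.73) > Dipodomys ordii (3.78) > Dipodomys merriami (2.10)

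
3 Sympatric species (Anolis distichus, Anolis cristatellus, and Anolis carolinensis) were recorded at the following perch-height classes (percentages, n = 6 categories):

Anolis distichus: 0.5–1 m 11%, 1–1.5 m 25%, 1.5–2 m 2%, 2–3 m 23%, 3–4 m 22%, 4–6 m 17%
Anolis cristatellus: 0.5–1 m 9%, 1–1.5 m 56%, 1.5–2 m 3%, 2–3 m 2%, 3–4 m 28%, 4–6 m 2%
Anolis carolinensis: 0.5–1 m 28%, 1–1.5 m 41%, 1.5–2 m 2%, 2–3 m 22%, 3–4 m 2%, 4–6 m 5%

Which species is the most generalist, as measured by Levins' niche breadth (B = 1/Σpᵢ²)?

Convert percentages to proportions (divide by 100).
Σp_distᵢ² = 0.11² + 0.25² + 0.02² + 0.23² + 0.22² + 0.17² = 0.0121 + 0.0625 + 0.0004 + 0.0529 + 0.0484 + 0.0289 = 0.2052
B_dist = 1 / 0.2052 = 4.8733
Σp_crisᵢ² = 0.09² + 0.56² + 0.03² + 0.02² + 0.28² + 0.02² = 0.0081 + 0.3136 + 0.0009 + 0.0004 + 0.0784 + 0.0004 = 0.4018
B_cris = 1 / 0.4018 = 2.4888
Σp_caroᵢ² = 0.28² + 0.41² + 0.02² + 0.22² + 0.02² + 0.05² = 0.0784 + 0.1681 + 0.0004 + 0.0484 + 0.0004 + 0.0025 = 0.2982
B_caro = 1 / 0.2982 = 3.3535
Highest B → broadest niche (most generalist): Anolis distichus (B = 4.87).

Anolis distichus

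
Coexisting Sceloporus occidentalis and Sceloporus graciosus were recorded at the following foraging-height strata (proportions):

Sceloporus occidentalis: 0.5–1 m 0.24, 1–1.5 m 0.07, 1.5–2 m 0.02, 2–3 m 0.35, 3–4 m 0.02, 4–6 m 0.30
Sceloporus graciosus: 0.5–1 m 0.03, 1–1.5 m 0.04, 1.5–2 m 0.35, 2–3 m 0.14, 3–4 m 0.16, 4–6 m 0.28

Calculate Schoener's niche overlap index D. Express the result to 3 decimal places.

Σ|p₁ᵢ − p₂ᵢ| = 0.21 + 0.03 + 0.33 + 0.21 + 0.14 + 0.02 = 0.94
D = 1 − ½ × 0.94 = 1 − 0.470 = 0.53000

0.530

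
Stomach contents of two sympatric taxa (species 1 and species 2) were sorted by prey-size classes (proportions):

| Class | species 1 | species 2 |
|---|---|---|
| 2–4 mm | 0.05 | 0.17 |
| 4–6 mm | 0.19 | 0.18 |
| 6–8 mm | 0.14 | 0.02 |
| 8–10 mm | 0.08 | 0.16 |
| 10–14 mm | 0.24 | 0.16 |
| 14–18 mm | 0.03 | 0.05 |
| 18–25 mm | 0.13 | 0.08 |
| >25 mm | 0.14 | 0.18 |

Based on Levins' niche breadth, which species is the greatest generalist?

Σp_1ᵢ² = 0.05² + 0.19² + 0.14² + 0.08² + 0.24² + 0.03² + 0.13² + 0.14² = 0.0025 + 0.0361 + 0.0196 + 0.0064 + 0.0576 + 0.0009 + 0.0169 + 0.0196 = 0.1596
B_1 = 1 / 0.1596 = 6.2657
Σp_2ᵢ² = 0.17² + 0.18² + 0.02² + 0.16² + 0.16² + 0.05² + 0.08² + 0.18² = 0.0289 + 0.0324 + 0.0004 + 0.0256 + 0.0256 + 0.0025 + 0.0064 + 0.0324 = 0.1542
B_2 = 1 / 0.1542 = 6.4851
Highest B → broadest niche (most generalist): species 2 (B = 6.49).

species 2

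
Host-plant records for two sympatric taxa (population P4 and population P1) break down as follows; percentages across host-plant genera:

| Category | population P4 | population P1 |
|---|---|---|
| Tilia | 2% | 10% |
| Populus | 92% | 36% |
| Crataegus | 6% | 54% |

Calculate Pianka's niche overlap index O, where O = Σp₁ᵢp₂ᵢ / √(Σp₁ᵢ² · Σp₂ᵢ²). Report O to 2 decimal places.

Convert percentages to proportions (divide by 100).
Σ p₁ᵢp₂ᵢ = 0.0020 + 0.3312 + 0.0324 = 0.3656
Σp_1ᵢ² = 0.02² + 0.92² + 0.06² = 0.0004 + 0.8464 + 0.0036 = 0.8504
Σp_2ᵢ² = 0.10² + 0.36² + 0.54² = 0.0100 + 0.1296 + 0.2916 = 0.4312
O = 0.3656 / √(0.8504 × 0.4312) = 0.3656 / 0.60555 = 0.6037

0.60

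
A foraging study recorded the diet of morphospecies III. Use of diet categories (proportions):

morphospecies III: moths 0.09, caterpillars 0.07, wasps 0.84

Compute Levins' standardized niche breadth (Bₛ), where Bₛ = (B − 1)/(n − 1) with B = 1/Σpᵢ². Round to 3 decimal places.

0.196

Σpᵢ² = 0.09² + 0.07² + 0.84² = 0.0081 + 0.0049 + 0.7056 = 0.7186
B = 1 / 0.7186 = 1.39159
Bₛ = (B − 1)/(n − 1) = (1.39159 − 1)/(3 − 1) = 0.39159/2 = 0.19580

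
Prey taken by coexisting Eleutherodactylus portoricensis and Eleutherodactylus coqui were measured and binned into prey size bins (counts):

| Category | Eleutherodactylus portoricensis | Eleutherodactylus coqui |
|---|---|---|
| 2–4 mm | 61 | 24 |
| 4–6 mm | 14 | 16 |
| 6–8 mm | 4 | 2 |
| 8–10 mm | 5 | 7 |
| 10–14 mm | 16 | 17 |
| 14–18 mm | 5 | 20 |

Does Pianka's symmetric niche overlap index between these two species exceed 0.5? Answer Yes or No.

Proportions for Eleutherodactylus portoricensis (n=105): 61/105=0.5810, 14/105=0.1333, 4/105=0.0381, 5/105=0.0476, 16/105=0.1524, 5/105=0.0476
Proportions for Eleutherodactylus coqui (n=86): 24/86=0.2791, 16/86=0.1860, 2/86=0.0233, 7/86=0.0814, 17/86=0.1977, 20/86=0.2326
Σ p₁ᵢp₂ᵢ = 0.162157 + 0.024794 + 0.000888 + 0.003875 + 0.030129 + 0.011072 = 0.232915
Σp_1ᵢ² = 0.5810² + 0.1333² + 0.0381² + 0.0476² + 0.1524² + 0.0476² = 0.337561 + 0.017769 + 0.001452 + 0.002266 + 0.023226 + 0.002266 = 0.384540
Σp_2ᵢ² = 0.2791² + 0.1860² + 0.0233² + 0.0814² + 0.1977² + 0.2326² = 0.077897 + 0.034596 + 0.000543 + 0.006626 + 0.039085 + 0.054103 = 0.212850
O = 0.232915 / √(0.384540 × 0.212850) = 0.232915 / 0.2860932 = 0.8141
O = 0.8141 > 0.5 → Yes.

Yes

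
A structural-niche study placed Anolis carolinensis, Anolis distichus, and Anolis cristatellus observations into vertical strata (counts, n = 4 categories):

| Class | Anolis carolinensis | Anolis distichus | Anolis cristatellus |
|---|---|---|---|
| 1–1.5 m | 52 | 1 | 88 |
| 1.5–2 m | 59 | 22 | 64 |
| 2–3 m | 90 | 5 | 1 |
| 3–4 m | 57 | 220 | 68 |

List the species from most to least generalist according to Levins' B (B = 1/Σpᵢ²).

Proportions for Anolis carolinensis (n=258): 52/258=0.2016, 59/258=0.2287, 90/258=0.3488, 57/258=0.2209
Proportions for Anolis distichus (n=248): 1/248=0.0040, 22/248=0.0887, 5/248=0.0202, 220/248=0.8871
Proportions for Anolis cristatellus (n=221): 88/221=0.3982, 64/221=0.2896, 1/221=0.0045, 68/221=0.3077
Σp_caroᵢ² = 0.2016² + 0.2287² + 0.3488² + 0.2209² = 0.040643 + 0.052304 + 0.121661 + 0.048797 = 0.263405
B_caro = 1 / 0.263405 = 3.7964
Σp_distᵢ² = 0.0040² + 0.0887² + 0.0202² + 0.8871² = 0.000016 + 0.007868 + 0.000408 + 0.786946 = 0.795238
B_dist = 1 / 0.795238 = 1.2575
Σp_crisᵢ² = 0.3982² + 0.2896² + 0.0045² + 0.3077² = 0.158563 + 0.083868 + 0.000020 + 0.094679 = 0.337130
B_cris = 1 / 0.337130 = 2.9662
Ranking by B (broadest → narrowest): Anolis carolinensis (3.80) > Anolis cristatellus (2.97) > Anolis distichus (1.26)

Anolis carolinensis > Anolis cristatellus > Anolis distichus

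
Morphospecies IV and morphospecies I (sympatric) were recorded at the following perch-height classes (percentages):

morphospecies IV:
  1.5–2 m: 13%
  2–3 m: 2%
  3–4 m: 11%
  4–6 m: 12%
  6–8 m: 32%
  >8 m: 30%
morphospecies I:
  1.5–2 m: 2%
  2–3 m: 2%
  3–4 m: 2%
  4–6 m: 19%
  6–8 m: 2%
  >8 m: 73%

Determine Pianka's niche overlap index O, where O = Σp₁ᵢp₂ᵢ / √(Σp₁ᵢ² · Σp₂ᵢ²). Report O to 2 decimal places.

0.69

Convert percentages to proportions (divide by 100).
Σ p₁ᵢp₂ᵢ = 0.0026 + 0.0004 + 0.0022 + 0.0228 + 0.0064 + 0.2190 = 0.2534
Σp_1ᵢ² = 0.13² + 0.02² + 0.11² + 0.12² + 0.32² + 0.30² = 0.0169 + 0.0004 + 0.0121 + 0.0144 + 0.1024 + 0.0900 = 0.2362
Σp_2ᵢ² = 0.02² + 0.02² + 0.02² + 0.19² + 0.02² + 0.73² = 0.0004 + 0.0004 + 0.0004 + 0.0361 + 0.0004 + 0.5329 = 0.5706
O = 0.2534 / √(0.2362 × 0.5706) = 0.2534 / 0.36712 = 0.6902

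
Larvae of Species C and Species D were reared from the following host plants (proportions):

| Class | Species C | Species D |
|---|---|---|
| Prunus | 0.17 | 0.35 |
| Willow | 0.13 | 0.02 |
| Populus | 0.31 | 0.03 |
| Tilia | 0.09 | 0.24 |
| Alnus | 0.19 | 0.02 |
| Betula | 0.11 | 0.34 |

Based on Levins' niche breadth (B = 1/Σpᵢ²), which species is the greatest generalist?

Species C

Σp_Cᵢ² = 0.17² + 0.13² + 0.31² + 0.09² + 0.19² + 0.11² = 0.0289 + 0.0169 + 0.0961 + 0.0081 + 0.0361 + 0.0121 = 0.1982
B_C = 1 / 0.1982 = 5.0454
Σp_Dᵢ² = 0.35² + 0.02² + 0.03² + 0.24² + 0.02² + 0.34² = 0.1225 + 0.0004 + 0.0009 + 0.0576 + 0.0004 + 0.1156 = 0.2974
B_D = 1 / 0.2974 = 3.3625
Highest B → broadest niche (most generalist): Species C (B = 5.05).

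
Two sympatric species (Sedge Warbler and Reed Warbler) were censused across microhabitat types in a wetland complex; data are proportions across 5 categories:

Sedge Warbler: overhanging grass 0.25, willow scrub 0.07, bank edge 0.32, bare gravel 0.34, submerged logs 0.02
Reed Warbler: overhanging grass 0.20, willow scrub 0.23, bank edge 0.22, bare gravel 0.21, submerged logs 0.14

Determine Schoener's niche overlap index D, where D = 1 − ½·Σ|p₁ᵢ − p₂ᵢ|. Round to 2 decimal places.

Σ|p₁ᵢ − p₂ᵢ| = 0.05 + 0.16 + 0.10 + 0.13 + 0.12 = 0.56
D = 1 − ½ × 0.56 = 1 − 0.280 = 0.7200

0.72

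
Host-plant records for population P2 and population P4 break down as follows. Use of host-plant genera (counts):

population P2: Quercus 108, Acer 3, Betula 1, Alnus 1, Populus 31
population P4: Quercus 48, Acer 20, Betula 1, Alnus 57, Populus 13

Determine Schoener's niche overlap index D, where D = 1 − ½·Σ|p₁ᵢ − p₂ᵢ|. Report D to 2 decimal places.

Proportions for population P2 (n=144): 108/144=0.7500, 3/144=0.0208, 1/144=0.0069, 1/144=0.0069, 31/144=0.2153
Proportions for population P4 (n=139): 48/139=0.3453, 20/139=0.1439, 1/139=0.0072, 57/139=0.4101, 13/139=0.0935
Σ|p₁ᵢ − p₂ᵢ| = 0.4047 + 0.1231 + 0.0003 + 0.4032 + 0.1218 = 1.0531
D = 1 − ½ × 1.0531 = 1 − 0.52655 = 0.47345

0.47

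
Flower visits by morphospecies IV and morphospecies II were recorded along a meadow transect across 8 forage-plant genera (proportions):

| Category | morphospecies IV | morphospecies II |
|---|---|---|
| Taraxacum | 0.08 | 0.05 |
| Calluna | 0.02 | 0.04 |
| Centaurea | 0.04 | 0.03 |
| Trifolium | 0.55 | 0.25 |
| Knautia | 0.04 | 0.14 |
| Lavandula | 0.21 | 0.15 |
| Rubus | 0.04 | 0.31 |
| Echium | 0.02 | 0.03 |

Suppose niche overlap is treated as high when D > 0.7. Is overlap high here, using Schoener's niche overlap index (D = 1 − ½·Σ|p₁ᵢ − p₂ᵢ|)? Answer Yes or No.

No

Σ|p₁ᵢ − p₂ᵢ| = 0.03 + 0.02 + 0.01 + 0.30 + 0.10 + 0.06 + 0.27 + 0.01 = 0.80
D = 1 − ½ × 0.80 = 1 − 0.400 = 0.6000
D = 0.6000 < 0.7 → No.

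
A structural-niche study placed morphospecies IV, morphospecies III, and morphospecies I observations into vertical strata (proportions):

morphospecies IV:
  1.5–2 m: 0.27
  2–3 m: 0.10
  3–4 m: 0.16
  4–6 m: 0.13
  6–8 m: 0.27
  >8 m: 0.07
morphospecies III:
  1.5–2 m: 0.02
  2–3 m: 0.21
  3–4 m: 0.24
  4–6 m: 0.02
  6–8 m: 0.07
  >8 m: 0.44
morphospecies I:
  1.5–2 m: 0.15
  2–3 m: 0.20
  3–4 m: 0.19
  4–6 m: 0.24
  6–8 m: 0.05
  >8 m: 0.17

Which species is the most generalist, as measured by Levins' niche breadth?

morphospecies I

Σp_IVᵢ² = 0.27² + 0.10² + 0.16² + 0.13² + 0.27² + 0.07² = 0.0729 + 0.0100 + 0.0256 + 0.0169 + 0.0729 + 0.0049 = 0.2032
B_IV = 1 / 0.2032 = 4.9213
Σp_IIIᵢ² = 0.02² + 0.21² + 0.24² + 0.02² + 0.07² + 0.44² = 0.0004 + 0.0441 + 0.0576 + 0.0004 + 0.0049 + 0.1936 = 0.3010
B_III = 1 / 0.3010 = 3.3223
Σp_Iᵢ² = 0.15² + 0.20² + 0.19² + 0.24² + 0.05² + 0.17² = 0.0225 + 0.0400 + 0.0361 + 0.0576 + 0.0025 + 0.0289 = 0.1876
B_I = 1 / 0.1876 = 5.3305
Highest B → broadest niche (most generalist): morphospecies I (B = 5.33).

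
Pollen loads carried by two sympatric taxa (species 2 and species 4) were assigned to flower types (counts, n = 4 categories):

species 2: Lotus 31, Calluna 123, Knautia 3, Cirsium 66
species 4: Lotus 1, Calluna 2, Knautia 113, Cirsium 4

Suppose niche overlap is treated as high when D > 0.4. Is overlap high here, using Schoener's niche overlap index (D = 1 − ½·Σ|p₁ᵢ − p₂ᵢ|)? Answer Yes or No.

Proportions for species 2 (n=223): 31/223=0.1390, 123/223=0.5516, 3/223=0.0135, 66/223=0.2960
Proportions for species 4 (n=120): 1/120=0.0083, 2/120=0.0167, 113/120=0.9417, 4/120=0.0333
Σ|p₁ᵢ − p₂ᵢ| = 0.1307 + 0.5349 + 0.9282 + 0.2627 = 1.8565
D = 1 − ½ × 1.8565 = 1 − 0.92825 = 0.07175
D = 0.07175 < 0.4 → No.

No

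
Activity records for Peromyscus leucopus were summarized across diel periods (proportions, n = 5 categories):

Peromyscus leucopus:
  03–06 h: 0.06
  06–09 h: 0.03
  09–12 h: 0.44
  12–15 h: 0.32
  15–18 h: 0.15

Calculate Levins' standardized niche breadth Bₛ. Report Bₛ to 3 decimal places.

Σpᵢ² = 0.06² + 0.03² + 0.44² + 0.32² + 0.15² = 0.0036 + 0.0009 + 0.1936 + 0.1024 + 0.0225 = 0.3230
B = 1 / 0.3230 = 3.09598
Bₛ = (B − 1)/(n − 1) = (3.09598 − 1)/(5 − 1) = 2.09598/4 = 0.52400

0.524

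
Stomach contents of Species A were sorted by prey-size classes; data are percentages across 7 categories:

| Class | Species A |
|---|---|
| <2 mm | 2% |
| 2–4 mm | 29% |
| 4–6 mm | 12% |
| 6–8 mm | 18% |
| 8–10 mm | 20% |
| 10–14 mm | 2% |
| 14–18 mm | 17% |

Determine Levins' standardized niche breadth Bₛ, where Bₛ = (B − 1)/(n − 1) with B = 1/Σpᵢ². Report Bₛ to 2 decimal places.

0.66

Convert percentages to proportions (divide by 100).
Σpᵢ² = 0.02² + 0.29² + 0.12² + 0.18² + 0.20² + 0.02² + 0.17² = 0.0004 + 0.0841 + 0.0144 + 0.0324 + 0.0400 + 0.0004 + 0.0289 = 0.2006
B = 1 / 0.2006 = 4.9850
Bₛ = (B − 1)/(n − 1) = (4.9850 − 1)/(7 − 1) = 3.9850/6 = 0.6642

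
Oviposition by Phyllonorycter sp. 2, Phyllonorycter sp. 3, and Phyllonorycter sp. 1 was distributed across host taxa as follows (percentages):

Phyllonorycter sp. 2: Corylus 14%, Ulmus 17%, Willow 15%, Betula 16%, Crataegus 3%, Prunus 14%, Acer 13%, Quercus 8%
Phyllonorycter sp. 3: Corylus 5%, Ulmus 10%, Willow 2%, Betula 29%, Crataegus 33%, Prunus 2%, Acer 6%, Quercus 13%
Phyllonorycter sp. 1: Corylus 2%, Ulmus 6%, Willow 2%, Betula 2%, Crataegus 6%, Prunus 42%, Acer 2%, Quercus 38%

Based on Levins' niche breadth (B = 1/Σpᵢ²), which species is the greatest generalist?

Phyllonorycter sp. 2

Convert percentages to proportions (divide by 100).
Σp_2ᵢ² = 0.14² + 0.17² + 0.15² + 0.16² + 0.03² + 0.14² + 0.13² + 0.08² = 0.0196 + 0.0289 + 0.0225 + 0.0256 + 0.0009 + 0.0196 + 0.0169 + 0.0064 = 0.1404
B_2 = 1 / 0.1404 = 7.1225
Σp_3ᵢ² = 0.05² + 0.10² + 0.02² + 0.29² + 0.33² + 0.02² + 0.06² + 0.13² = 0.0025 + 0.0100 + 0.0004 + 0.0841 + 0.1089 + 0.0004 + 0.0036 + 0.0169 = 0.2268
B_3 = 1 / 0.2268 = 4.4092
Σp_1ᵢ² = 0.02² + 0.06² + 0.02² + 0.02² + 0.06² + 0.42² + 0.02² + 0.38² = 0.0004 + 0.0036 + 0.0004 + 0.0004 + 0.0036 + 0.1764 + 0.0004 + 0.1444 = 0.3296
B_1 = 1 / 0.3296 = 3.0340
Highest B → broadest niche (most generalist): Phyllonorycter sp. 2 (B = 7.12).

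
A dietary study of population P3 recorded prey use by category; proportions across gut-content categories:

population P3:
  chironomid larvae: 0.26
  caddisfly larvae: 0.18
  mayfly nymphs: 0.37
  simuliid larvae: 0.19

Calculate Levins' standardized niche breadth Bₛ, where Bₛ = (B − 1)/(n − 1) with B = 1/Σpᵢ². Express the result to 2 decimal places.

0.89

Σpᵢ² = 0.26² + 0.18² + 0.37² + 0.19² = 0.0676 + 0.0324 + 0.1369 + 0.0361 = 0.2730
B = 1 / 0.2730 = 3.6630
Bₛ = (B − 1)/(n − 1) = (3.6630 − 1)/(4 − 1) = 2.6630/3 = 0.8877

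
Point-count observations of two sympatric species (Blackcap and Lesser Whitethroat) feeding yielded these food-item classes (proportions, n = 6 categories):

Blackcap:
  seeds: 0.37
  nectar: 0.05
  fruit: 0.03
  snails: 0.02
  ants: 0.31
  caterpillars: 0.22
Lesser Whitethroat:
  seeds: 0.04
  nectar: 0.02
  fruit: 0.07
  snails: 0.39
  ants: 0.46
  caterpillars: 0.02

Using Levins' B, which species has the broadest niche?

Blackcap

Σp_Blacᵢ² = 0.37² + 0.05² + 0.03² + 0.02² + 0.31² + 0.22² = 0.1369 + 0.0025 + 0.0009 + 0.0004 + 0.0961 + 0.0484 = 0.2852
B_Blac = 1 / 0.2852 = 3.5063
Σp_Whitᵢ² = 0.04² + 0.02² + 0.07² + 0.39² + 0.46² + 0.02² = 0.0016 + 0.0004 + 0.0049 + 0.1521 + 0.2116 + 0.0004 = 0.3710
B_Whit = 1 / 0.3710 = 2.6954
Highest B → broadest niche (most generalist): Blackcap (B = 3.51).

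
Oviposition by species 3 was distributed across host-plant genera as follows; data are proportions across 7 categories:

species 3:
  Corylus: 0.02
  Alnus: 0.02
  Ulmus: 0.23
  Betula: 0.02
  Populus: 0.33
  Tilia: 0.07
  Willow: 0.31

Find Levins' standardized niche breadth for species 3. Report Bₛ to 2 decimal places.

0.46

Σpᵢ² = 0.02² + 0.02² + 0.23² + 0.02² + 0.33² + 0.07² + 0.31² = 0.0004 + 0.0004 + 0.0529 + 0.0004 + 0.1089 + 0.0049 + 0.0961 = 0.2640
B = 1 / 0.2640 = 3.7879
Bₛ = (B − 1)/(n − 1) = (3.7879 − 1)/(7 − 1) = 2.7879/6 = 0.4647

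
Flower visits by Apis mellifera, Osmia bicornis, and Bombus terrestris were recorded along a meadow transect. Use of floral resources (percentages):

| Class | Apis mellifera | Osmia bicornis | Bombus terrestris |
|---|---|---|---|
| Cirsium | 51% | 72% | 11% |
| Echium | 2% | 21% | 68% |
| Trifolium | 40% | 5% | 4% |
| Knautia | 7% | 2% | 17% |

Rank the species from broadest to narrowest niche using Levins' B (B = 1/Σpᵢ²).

Apis mellifera > Bombus terrestris > Osmia bicornis

Convert percentages to proportions (divide by 100).
Σp_mellᵢ² = 0.51² + 0.02² + 0.40² + 0.07² = 0.2601 + 0.0004 + 0.1600 + 0.0049 = 0.4254
B_mell = 1 / 0.4254 = 2.3507
Σp_bicoᵢ² = 0.72² + 0.21² + 0.05² + 0.02² = 0.5184 + 0.0441 + 0.0025 + 0.0004 = 0.5654
B_bico = 1 / 0.5654 = 1.7687
Σp_terrᵢ² = 0.11² + 0.68² + 0.04² + 0.17² = 0.0121 + 0.4624 + 0.0016 + 0.0289 = 0.5050
B_terr = 1 / 0.5050 = 1.9802
Ranking by B (broadest → narrowest): Apis mellifera (2.35) > Bombus terrestris (1.98) > Osmia bicornis (1.77)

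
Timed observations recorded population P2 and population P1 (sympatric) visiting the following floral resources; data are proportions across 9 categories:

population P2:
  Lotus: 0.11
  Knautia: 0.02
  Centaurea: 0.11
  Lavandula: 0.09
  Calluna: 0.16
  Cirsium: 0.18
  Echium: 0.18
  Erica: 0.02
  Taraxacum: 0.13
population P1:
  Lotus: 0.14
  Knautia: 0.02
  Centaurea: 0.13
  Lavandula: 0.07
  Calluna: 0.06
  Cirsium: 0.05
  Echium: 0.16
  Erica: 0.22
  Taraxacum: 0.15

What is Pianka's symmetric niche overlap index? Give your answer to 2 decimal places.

Σ p₁ᵢp₂ᵢ = 0.0154 + 0.0004 + 0.0143 + 0.0063 + 0.0096 + 0.0090 + 0.0288 + 0.0044 + 0.0195 = 0.1077
Σp_1ᵢ² = 0.11² + 0.02² + 0.11² + 0.09² + 0.16² + 0.18² + 0.18² + 0.02² + 0.13² = 0.0121 + 0.0004 + 0.0121 + 0.0081 + 0.0256 + 0.0324 + 0.0324 + 0.0004 + 0.0169 = 0.1404
Σp_2ᵢ² = 0.14² + 0.02² + 0.13² + 0.07² + 0.06² + 0.05² + 0.16² + 0.22² + 0.15² = 0.0196 + 0.0004 + 0.0169 + 0.0049 + 0.0036 + 0.0025 + 0.0256 + 0.0484 + 0.0225 = 0.1444
O = 0.1077 / √(0.1404 × 0.1444) = 0.1077 / 0.14239 = 0.7564

0.76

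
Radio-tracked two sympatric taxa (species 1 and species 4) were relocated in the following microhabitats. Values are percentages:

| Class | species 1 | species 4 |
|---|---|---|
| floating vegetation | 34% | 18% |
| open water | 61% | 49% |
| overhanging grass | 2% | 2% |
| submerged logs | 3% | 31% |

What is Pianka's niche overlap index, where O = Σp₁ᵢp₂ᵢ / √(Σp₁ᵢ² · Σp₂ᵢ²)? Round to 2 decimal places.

0.87

Convert percentages to proportions (divide by 100).
Σ p₁ᵢp₂ᵢ = 0.0612 + 0.2989 + 0.0004 + 0.0093 = 0.3698
Σp_1ᵢ² = 0.34² + 0.61² + 0.02² + 0.03² = 0.1156 + 0.3721 + 0.0004 + 0.0009 = 0.4890
Σp_2ᵢ² = 0.18² + 0.49² + 0.02² + 0.31² = 0.0324 + 0.2401 + 0.0004 + 0.0961 = 0.3690
O = 0.3698 / √(0.4890 × 0.3690) = 0.3698 / 0.42478 = 0.8706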